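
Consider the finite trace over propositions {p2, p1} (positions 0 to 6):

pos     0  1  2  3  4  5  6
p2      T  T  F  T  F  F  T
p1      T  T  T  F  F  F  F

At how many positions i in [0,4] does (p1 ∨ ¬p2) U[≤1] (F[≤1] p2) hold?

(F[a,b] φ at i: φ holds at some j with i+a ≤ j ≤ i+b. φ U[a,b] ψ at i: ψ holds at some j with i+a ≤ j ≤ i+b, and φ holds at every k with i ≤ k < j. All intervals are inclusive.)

5

Evaluate at each i in [0,4]:
  i=0: ✓ (rhs at j=0)
  i=1: ✓ (rhs at j=1)
  i=2: ✓ (rhs at j=2)
  i=3: ✓ (rhs at j=3)
  i=4: ✓ (rhs at j=5; lhs holds on [4,4])
Positions where it holds: {0, 1, 2, 3, 4} → 5.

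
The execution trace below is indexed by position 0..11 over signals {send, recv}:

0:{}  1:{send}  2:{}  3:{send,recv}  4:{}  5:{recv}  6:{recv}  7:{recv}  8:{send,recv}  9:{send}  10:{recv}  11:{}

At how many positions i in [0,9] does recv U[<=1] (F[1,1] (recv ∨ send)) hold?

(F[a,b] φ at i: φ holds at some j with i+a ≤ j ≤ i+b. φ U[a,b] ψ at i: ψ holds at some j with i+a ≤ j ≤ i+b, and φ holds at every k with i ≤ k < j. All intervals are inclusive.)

Evaluate at each i in [0,9]:
  i=0: ✓ (rhs at j=0)
  i=1: ✗ (lhs fails at k=1 before rhs at j=2)
  i=2: ✓ (rhs at j=2)
  i=3: ✓ (rhs at j=4; lhs holds on [3,3])
  i=4: ✓ (rhs at j=4)
  i=5: ✓ (rhs at j=5)
  i=6: ✓ (rhs at j=6)
  i=7: ✓ (rhs at j=7)
  i=8: ✓ (rhs at j=8)
  i=9: ✓ (rhs at j=9)
Positions where it holds: {0, 2, 3, 4, 5, 6, 7, 8, 9} → 9.

9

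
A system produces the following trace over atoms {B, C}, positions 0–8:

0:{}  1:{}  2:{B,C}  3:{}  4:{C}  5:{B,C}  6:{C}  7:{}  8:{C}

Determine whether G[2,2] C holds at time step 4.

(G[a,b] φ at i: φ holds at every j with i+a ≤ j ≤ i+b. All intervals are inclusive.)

Check C at every j in [6,6]:
  j=6: true
All positions satisfy it → formula holds.

True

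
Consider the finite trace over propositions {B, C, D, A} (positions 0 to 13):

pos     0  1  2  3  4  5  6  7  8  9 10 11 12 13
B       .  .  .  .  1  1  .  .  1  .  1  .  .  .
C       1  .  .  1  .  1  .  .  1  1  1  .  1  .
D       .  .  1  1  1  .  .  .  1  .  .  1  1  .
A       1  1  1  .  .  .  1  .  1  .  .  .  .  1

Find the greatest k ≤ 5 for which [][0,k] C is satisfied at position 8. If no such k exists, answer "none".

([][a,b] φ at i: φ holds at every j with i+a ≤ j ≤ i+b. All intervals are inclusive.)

C must hold from j=8 onward; find where it first fails.
  j=8: holds
  j=9: holds
  j=10: holds
  j=11: fails
Holds on [8,10], so largest k = 2.

2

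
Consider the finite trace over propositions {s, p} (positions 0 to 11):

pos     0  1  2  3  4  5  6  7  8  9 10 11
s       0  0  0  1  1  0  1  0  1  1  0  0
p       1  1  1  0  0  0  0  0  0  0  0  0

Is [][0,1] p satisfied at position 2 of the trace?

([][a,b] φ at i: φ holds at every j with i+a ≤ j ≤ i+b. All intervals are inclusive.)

False

Check p at every j in [2,3]:
  j=2: true
  j=3: false
Fails at j=3 → formula fails.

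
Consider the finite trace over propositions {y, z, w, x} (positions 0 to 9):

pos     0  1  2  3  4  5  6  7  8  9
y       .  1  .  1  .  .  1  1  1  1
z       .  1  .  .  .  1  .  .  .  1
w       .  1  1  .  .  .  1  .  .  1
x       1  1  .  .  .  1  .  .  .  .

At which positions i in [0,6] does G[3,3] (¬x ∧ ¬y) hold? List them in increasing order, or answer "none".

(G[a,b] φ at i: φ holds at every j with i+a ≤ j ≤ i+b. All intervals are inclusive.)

1

Evaluate at each i in [0,6]:
  i=0: ✗ (fails at j=3)
  i=1: ✓ (all of [4,4])
  i=2: ✗ (fails at j=5)
  i=3: ✗ (fails at j=6)
  i=4: ✗ (fails at j=7)
  i=5: ✗ (fails at j=8)
  i=6: ✗ (fails at j=9)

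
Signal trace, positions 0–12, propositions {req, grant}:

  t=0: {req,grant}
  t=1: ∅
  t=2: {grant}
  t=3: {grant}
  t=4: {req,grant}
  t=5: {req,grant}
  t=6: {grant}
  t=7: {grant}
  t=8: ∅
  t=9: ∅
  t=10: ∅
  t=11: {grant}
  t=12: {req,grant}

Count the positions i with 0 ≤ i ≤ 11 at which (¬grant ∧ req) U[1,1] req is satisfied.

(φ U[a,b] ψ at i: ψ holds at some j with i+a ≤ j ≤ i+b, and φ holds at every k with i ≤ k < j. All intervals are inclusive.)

0

Evaluate at each i in [0,11]:
  i=0: ✗ (no rhs in [1,1])
  i=1: ✗ (no rhs in [2,2])
  i=2: ✗ (no rhs in [3,3])
  i=3: ✗ (lhs fails at k=3 before rhs at j=4)
  i=4: ✗ (lhs fails at k=4 before rhs at j=5)
  i=5: ✗ (no rhs in [6,6])
  i=6: ✗ (no rhs in [7,7])
  i=7: ✗ (no rhs in [8,8])
  i=8: ✗ (no rhs in [9,9])
  i=9: ✗ (no rhs in [10,10])
  i=10: ✗ (no rhs in [11,11])
  i=11: ✗ (lhs fails at k=11 before rhs at j=12)
Positions where it holds: {} → 0.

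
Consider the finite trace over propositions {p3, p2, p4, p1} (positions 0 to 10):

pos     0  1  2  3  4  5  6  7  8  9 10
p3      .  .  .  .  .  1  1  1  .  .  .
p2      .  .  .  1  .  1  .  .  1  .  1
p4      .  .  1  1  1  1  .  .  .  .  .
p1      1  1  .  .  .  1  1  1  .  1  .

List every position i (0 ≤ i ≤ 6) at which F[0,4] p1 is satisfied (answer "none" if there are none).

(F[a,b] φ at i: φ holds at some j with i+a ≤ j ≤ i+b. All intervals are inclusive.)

Evaluate at each i in [0,6]:
  i=0: ✓ (witness j=0)
  i=1: ✓ (witness j=1)
  i=2: ✓ (witness j=5)
  i=3: ✓ (witness j=5)
  i=4: ✓ (witness j=5)
  i=5: ✓ (witness j=5)
  i=6: ✓ (witness j=6)

0, 1, 2, 3, 4, 5, 6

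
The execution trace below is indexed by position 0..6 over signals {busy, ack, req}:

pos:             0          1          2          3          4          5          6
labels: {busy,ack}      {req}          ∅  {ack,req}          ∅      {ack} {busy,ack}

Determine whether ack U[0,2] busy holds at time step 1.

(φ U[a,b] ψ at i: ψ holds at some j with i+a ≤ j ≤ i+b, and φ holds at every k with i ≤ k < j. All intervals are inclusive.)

Need some j in [1,3] with busy, and ack at every k in [1,j-1].
  j=1: busy false.
  j=2: busy false.
  j=3: busy false.
No j in the window works → until fails.

Does not hold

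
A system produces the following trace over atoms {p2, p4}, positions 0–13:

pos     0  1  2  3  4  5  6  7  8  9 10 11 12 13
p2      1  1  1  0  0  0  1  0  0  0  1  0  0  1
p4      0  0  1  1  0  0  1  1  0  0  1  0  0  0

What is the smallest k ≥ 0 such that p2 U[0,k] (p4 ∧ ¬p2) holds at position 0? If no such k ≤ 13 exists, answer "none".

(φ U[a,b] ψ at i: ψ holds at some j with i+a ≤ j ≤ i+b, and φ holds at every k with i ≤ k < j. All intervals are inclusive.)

Need earliest j ≥ 0 with (p4 ∧ ¬p2), and p2 at every k in [0,j-1].
  j=0: rhs fails.
  j=1: rhs fails.
  j=2: rhs fails.
  j=3: rhs holds; lhs holds on [0,2]. k = 3.

3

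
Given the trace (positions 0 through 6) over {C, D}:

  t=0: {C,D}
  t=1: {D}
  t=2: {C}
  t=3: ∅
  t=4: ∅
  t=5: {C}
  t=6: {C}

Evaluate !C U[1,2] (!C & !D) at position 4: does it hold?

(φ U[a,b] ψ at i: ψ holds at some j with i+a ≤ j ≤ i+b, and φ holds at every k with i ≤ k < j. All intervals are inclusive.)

No

Need some j in [5,6] with (!C & !D), and !C at every k in [4,j-1].
  j=5: (!C & !D) false.
  j=6: (!C & !D) false.
No j in the window works → until fails.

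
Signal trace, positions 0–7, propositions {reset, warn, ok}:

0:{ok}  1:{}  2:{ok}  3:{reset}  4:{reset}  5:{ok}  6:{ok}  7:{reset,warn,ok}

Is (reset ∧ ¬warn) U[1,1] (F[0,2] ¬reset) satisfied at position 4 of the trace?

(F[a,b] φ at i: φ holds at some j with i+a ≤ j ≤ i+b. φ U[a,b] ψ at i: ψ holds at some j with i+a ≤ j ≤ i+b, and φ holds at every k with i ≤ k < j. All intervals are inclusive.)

Need some j in [5,5] with F[0,2] ¬reset, and (reset ∧ ¬warn) at every k in [4,j-1].
  j=5: F[0,2] ¬reset holds; (reset ∧ ¬warn) holds at every k in [4,4] → satisfied.

True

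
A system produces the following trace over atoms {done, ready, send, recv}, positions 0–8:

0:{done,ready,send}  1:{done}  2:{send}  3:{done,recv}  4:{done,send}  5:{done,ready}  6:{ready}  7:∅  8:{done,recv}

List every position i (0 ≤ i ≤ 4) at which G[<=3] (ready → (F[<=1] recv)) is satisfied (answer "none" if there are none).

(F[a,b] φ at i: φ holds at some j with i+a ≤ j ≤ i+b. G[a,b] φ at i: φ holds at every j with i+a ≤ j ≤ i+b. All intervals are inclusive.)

1

Evaluate at each i in [0,4]:
  i=0: ✗ (fails at j=0)
  i=1: ✓ (all of [1,4])
  i=2: ✗ (fails at j=5)
  i=3: ✗ (fails at j=5)
  i=4: ✗ (fails at j=5)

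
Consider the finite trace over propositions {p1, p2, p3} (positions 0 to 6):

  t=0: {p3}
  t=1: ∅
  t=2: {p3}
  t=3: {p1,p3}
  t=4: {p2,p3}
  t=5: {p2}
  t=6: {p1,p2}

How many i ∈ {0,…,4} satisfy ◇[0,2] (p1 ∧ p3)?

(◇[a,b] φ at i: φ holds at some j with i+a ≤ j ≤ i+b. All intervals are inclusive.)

Evaluate at each i in [0,4]:
  i=0: ✗ (none in [0,2])
  i=1: ✓ (witness j=3)
  i=2: ✓ (witness j=3)
  i=3: ✓ (witness j=3)
  i=4: ✗ (none in [4,6])
Positions where it holds: {1, 2, 3} → 3.

3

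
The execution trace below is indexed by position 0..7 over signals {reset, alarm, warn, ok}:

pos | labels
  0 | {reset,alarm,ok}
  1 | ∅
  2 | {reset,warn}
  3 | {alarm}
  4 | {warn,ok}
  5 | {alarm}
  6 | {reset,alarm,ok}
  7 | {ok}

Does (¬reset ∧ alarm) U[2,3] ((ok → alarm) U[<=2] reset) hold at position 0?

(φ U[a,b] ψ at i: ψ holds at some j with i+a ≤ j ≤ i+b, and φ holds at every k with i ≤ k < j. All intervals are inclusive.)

Need some j in [2,3] with ((ok → alarm) U[<=2] reset), and (¬reset ∧ alarm) at every k in [0,j-1].
  j=2: ((ok → alarm) U[<=2] reset) holds, but (¬reset ∧ alarm) fails at k=0 → not this j.
  j=3: ((ok → alarm) U[<=2] reset) — fails.
No j in the window works → until fails.

Does not hold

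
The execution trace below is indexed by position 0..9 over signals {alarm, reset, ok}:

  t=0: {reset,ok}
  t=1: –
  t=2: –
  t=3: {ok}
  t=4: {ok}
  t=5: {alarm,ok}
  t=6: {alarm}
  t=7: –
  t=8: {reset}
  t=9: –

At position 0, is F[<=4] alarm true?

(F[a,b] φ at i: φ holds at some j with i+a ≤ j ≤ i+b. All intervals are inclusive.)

Does not hold

Check alarm at each j in [0,4]:
  j=0: false
  j=1: false
  j=2: false
  j=3: false
  j=4: false
No position in the window satisfies it → formula fails.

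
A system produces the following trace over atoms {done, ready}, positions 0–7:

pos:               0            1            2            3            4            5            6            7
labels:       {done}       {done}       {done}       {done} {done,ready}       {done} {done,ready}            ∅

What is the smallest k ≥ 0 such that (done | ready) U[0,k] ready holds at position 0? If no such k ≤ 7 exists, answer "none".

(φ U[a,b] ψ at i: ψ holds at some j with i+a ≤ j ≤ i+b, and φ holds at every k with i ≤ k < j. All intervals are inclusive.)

Need earliest j ≥ 0 with ready, and (done | ready) at every k in [0,j-1].
  j=0: rhs fails.
  j=1: rhs fails.
  j=2: rhs fails.
  j=3: rhs fails.
  j=4: rhs holds; lhs holds on [0,3]. k = 4.

4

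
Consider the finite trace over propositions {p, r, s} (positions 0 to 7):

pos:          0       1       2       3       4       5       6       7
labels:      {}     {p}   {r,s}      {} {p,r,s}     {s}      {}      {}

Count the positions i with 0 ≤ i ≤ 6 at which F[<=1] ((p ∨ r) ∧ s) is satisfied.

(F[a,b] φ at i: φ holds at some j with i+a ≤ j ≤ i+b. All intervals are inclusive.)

Evaluate at each i in [0,6]:
  i=0: ✗ (none in [0,1])
  i=1: ✓ (witness j=2)
  i=2: ✓ (witness j=2)
  i=3: ✓ (witness j=4)
  i=4: ✓ (witness j=4)
  i=5: ✗ (none in [5,6])
  i=6: ✗ (none in [6,7])
Positions where it holds: {1, 2, 3, 4} → 4.

4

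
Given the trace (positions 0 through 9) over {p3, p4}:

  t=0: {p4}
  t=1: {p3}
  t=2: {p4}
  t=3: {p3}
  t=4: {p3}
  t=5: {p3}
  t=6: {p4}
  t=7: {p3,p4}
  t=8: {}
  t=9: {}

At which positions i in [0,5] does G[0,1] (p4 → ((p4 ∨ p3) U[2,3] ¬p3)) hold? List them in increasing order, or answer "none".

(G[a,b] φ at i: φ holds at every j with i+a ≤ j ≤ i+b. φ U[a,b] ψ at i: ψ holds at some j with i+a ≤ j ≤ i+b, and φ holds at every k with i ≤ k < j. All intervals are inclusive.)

0, 3, 4, 5

Evaluate at each i in [0,5]:
  i=0: ✓ (all of [0,1])
  i=1: ✗ (fails at j=2)
  i=2: ✗ (fails at j=2)
  i=3: ✓ (all of [3,4])
  i=4: ✓ (all of [4,5])
  i=5: ✓ (all of [5,6])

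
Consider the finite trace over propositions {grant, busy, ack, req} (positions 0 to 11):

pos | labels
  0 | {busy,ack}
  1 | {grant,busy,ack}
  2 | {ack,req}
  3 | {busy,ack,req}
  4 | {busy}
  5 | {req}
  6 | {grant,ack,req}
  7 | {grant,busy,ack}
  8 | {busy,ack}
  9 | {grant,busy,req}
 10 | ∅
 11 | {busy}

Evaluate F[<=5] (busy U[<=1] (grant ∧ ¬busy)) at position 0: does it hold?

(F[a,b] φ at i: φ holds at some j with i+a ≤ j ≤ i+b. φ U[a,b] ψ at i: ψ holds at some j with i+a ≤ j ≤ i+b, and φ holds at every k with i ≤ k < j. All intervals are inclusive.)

False

Check (busy U[<=1] (grant ∧ ¬busy)) at each j in [0,5]:
  j=0: fails
  j=1: fails
  j=2: fails
  j=3: fails
  j=4: fails
  j=5: fails
No position in the window satisfies it → formula fails.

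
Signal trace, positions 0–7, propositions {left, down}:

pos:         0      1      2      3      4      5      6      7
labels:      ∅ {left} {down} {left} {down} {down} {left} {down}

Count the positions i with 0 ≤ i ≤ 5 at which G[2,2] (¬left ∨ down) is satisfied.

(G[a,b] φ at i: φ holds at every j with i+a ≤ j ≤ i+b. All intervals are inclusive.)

Evaluate at each i in [0,5]:
  i=0: ✓ (all of [2,2])
  i=1: ✗ (fails at j=3)
  i=2: ✓ (all of [4,4])
  i=3: ✓ (all of [5,5])
  i=4: ✗ (fails at j=6)
  i=5: ✓ (all of [7,7])
Positions where it holds: {0, 2, 3, 5} → 4.

4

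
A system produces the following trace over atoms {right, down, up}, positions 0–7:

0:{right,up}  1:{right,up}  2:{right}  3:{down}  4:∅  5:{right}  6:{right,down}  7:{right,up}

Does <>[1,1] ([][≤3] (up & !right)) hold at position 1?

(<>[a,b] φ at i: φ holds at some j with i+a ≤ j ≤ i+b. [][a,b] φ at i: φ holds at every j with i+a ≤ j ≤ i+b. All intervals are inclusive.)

Does not hold

Check [][≤3] (up & !right) at each j in [2,2]:
  j=2: fails at 2
No position in the window satisfies it → formula fails.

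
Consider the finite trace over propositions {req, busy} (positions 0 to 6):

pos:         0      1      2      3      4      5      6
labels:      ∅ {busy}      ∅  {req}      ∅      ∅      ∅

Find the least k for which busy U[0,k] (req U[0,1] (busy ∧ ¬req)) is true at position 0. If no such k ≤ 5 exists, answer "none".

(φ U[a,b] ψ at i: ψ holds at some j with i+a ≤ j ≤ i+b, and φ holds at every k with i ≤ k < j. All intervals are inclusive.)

Need earliest j ≥ 0 with (req U[0,1] (busy ∧ ¬req)), and busy at every k in [0,j-1].
  j=0: rhs fails.
  j=1: rhs holds but lhs fails at k=0.
  j=2: rhs fails.
  j=3: rhs fails.
  j=4: rhs fails.
  j=5: rhs fails.
No witness within the range → none.

none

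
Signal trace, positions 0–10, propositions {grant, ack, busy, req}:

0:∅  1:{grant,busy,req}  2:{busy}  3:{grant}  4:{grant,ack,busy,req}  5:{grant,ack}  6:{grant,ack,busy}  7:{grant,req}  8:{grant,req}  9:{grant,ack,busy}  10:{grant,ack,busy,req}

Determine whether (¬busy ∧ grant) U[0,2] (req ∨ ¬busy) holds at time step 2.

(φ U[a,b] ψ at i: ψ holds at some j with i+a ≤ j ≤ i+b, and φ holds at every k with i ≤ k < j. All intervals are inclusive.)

No

Need some j in [2,4] with (req ∨ ¬busy), and (¬busy ∧ grant) at every k in [2,j-1].
  j=2: (req ∨ ¬busy) false.
  j=3: (req ∨ ¬busy) holds, but (¬busy ∧ grant) fails at k=2 → not this j.
  j=4: (req ∨ ¬busy) holds, but (¬busy ∧ grant) fails at k=2 → not this j.
No j in the window works → until fails.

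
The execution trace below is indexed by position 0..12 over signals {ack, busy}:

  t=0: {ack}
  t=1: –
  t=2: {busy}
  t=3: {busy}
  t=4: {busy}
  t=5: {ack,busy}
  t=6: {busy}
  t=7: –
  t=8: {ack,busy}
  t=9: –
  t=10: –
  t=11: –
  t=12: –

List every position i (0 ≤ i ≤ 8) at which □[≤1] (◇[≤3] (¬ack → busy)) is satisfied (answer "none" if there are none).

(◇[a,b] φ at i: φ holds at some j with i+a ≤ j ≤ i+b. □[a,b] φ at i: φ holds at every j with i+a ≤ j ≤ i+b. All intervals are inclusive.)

Evaluate at each i in [0,8]:
  i=0: ✓ (all of [0,1])
  i=1: ✓ (all of [1,2])
  i=2: ✓ (all of [2,3])
  i=3: ✓ (all of [3,4])
  i=4: ✓ (all of [4,5])
  i=5: ✓ (all of [5,6])
  i=6: ✓ (all of [6,7])
  i=7: ✓ (all of [7,8])
  i=8: ✗ (fails at j=9)

0, 1, 2, 3, 4, 5, 6, 7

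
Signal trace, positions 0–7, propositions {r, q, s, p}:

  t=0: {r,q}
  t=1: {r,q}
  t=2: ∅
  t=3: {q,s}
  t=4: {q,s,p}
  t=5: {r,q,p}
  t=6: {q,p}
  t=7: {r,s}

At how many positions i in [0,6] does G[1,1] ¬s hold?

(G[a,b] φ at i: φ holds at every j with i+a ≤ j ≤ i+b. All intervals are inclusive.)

Evaluate at each i in [0,6]:
  i=0: ✓ (all of [1,1])
  i=1: ✓ (all of [2,2])
  i=2: ✗ (fails at j=3)
  i=3: ✗ (fails at j=4)
  i=4: ✓ (all of [5,5])
  i=5: ✓ (all of [6,6])
  i=6: ✗ (fails at j=7)
Positions where it holds: {0, 1, 4, 5} → 4.

4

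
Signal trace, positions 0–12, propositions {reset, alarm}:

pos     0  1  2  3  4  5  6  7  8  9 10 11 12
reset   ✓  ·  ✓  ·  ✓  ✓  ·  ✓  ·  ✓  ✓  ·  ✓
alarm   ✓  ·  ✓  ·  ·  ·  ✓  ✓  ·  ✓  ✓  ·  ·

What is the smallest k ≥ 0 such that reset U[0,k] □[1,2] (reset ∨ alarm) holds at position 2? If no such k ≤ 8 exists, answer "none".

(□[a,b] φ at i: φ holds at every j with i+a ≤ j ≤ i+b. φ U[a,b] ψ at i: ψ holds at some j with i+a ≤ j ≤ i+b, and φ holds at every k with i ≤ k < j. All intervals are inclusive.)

Need earliest j ≥ 2 with □[1,2] (reset ∨ alarm), and reset at every k in [2,j-1].
  j=2: rhs fails.
  j=3: rhs holds; lhs holds on [2,2]. k = 1.

1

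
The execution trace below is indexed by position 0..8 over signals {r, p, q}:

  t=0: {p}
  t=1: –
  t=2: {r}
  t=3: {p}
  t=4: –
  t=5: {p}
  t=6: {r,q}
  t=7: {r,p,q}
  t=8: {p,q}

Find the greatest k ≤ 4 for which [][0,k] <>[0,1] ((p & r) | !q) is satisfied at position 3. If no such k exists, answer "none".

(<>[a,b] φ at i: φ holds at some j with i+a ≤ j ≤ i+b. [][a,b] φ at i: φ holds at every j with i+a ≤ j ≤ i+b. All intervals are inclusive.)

<>[0,1] ((p & r) | !q) must hold from j=3 onward; find where it first fails.
  j=3: holds
  j=4: holds
  j=5: holds
  j=6: holds
  j=7: holds
Holds through j=7; largest k = 4.

4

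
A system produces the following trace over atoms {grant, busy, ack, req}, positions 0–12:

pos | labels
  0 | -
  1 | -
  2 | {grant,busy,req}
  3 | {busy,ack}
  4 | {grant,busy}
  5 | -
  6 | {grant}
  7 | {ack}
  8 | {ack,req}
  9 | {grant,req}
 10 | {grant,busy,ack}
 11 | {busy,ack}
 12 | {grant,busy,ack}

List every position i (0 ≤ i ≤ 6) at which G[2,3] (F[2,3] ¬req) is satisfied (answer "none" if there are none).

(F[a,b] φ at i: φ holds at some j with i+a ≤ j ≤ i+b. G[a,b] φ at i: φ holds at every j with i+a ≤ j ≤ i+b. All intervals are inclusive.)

Evaluate at each i in [0,6]:
  i=0: ✓ (all of [2,3])
  i=1: ✓ (all of [3,4])
  i=2: ✓ (all of [4,5])
  i=3: ✗ (fails at j=6)
  i=4: ✗ (fails at j=6)
  i=5: ✓ (all of [7,8])
  i=6: ✓ (all of [8,9])

0, 1, 2, 5, 6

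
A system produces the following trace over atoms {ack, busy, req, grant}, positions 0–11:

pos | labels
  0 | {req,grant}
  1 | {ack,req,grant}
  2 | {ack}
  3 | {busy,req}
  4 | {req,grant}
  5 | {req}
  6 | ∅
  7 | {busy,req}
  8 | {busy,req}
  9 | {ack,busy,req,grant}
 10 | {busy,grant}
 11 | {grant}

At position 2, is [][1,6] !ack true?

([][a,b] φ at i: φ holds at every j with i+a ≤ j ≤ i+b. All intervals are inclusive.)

Holds

Check !ack at every j in [3,8]:
  j=3: true
  j=4: true
  j=5: true
  j=6: true
  j=7: true
  j=8: true
All positions satisfy it → formula holds.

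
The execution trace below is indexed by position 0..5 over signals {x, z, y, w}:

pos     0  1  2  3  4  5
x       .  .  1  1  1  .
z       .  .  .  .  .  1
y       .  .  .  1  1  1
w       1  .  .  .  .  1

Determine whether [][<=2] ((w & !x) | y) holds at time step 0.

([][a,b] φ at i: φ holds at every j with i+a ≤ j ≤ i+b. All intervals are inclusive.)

Check ((w & !x) | y) at every j in [0,2]:
  j=0: true
  j=1: false
  j=2: false
Fails at j=1 → formula fails.

False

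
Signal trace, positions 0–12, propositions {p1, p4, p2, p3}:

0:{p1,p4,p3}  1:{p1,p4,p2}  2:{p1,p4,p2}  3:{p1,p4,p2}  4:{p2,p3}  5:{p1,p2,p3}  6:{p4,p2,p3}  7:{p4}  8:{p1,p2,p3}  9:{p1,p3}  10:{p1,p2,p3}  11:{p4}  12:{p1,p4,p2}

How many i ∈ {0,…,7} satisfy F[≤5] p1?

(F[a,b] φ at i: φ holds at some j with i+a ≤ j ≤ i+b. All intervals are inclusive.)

8

Evaluate at each i in [0,7]:
  i=0: ✓ (witness j=0)
  i=1: ✓ (witness j=1)
  i=2: ✓ (witness j=2)
  i=3: ✓ (witness j=3)
  i=4: ✓ (witness j=5)
  i=5: ✓ (witness j=5)
  i=6: ✓ (witness j=8)
  i=7: ✓ (witness j=8)
Positions where it holds: {0, 1, 2, 3, 4, 5, 6, 7} → 8.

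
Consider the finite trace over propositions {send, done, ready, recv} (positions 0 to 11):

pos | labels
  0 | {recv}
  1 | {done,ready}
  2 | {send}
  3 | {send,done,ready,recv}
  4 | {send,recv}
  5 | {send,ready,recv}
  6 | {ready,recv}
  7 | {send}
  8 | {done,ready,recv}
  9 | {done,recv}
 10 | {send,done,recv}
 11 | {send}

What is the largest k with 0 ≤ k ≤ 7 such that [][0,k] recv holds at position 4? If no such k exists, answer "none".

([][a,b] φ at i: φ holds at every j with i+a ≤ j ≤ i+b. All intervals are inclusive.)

recv must hold from j=4 onward; find where it first fails.
  j=4: holds
  j=5: holds
  j=6: holds
  j=7: fails
Holds on [4,6], so largest k = 2.

2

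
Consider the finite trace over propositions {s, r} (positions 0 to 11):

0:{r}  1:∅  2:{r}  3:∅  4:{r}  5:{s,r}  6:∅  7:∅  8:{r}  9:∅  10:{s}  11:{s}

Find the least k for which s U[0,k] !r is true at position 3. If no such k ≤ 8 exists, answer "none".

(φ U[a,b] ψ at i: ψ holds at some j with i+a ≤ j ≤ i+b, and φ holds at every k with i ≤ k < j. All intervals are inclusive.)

Need earliest j ≥ 3 with !r, and s at every k in [3,j-1].
  j=3: rhs holds (empty prefix). k = 0.

0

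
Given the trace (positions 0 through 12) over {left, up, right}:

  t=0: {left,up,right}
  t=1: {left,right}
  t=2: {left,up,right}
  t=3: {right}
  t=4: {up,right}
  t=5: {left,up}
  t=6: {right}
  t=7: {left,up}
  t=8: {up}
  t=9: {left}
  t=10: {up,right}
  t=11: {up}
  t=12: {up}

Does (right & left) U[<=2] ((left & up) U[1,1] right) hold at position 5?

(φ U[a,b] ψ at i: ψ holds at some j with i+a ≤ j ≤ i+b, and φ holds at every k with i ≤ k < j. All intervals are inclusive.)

Need some j in [5,7] with ((left & up) U[1,1] right), and (right & left) at every k in [5,j-1].
  j=5: ((left & up) U[1,1] right) holds; no prefix to check → satisfied.

True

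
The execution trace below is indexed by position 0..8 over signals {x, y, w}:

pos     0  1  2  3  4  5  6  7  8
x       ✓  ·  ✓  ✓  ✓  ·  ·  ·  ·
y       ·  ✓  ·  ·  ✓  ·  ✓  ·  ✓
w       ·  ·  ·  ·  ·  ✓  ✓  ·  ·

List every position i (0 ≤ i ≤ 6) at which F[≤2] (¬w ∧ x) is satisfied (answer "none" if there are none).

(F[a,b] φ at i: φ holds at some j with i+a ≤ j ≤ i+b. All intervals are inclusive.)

0, 1, 2, 3, 4

Evaluate at each i in [0,6]:
  i=0: ✓ (witness j=0)
  i=1: ✓ (witness j=2)
  i=2: ✓ (witness j=2)
  i=3: ✓ (witness j=3)
  i=4: ✓ (witness j=4)
  i=5: ✗ (none in [5,7])
  i=6: ✗ (none in [6,8])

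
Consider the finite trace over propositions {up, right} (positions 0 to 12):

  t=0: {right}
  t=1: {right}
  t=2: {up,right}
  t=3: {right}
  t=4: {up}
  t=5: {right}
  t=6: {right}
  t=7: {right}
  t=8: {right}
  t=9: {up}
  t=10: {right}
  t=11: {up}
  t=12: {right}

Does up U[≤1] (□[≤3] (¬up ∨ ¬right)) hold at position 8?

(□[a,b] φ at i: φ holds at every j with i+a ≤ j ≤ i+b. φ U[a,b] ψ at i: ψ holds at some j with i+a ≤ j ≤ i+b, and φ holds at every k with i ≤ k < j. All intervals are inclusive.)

Need some j in [8,9] with □[≤3] (¬up ∨ ¬right), and up at every k in [8,j-1].
  j=8: □[≤3] (¬up ∨ ¬right) holds; no prefix to check → satisfied.

Holds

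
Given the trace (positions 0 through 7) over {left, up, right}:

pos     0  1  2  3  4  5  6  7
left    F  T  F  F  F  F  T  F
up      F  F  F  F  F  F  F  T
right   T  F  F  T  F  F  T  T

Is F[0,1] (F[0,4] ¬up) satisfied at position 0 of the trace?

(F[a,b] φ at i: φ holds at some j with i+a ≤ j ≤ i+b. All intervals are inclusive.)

Check F[0,4] ¬up at each j in [0,1]:
  j=0: holds (witness at 0)
  j=1: holds (witness at 1)
Found at j=0 → formula holds.

True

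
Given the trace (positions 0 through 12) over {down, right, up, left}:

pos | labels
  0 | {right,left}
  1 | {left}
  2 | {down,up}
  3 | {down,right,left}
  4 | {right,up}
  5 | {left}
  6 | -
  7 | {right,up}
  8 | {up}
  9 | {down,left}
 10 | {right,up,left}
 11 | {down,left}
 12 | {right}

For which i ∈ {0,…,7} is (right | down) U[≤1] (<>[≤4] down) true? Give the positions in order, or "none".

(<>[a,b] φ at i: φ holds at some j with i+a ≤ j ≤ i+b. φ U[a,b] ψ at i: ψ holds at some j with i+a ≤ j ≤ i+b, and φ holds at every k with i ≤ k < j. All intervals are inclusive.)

Evaluate at each i in [0,7]:
  i=0: ✓ (rhs at j=0)
  i=1: ✓ (rhs at j=1)
  i=2: ✓ (rhs at j=2)
  i=3: ✓ (rhs at j=3)
  i=4: ✓ (rhs at j=5; lhs holds on [4,4])
  i=5: ✓ (rhs at j=5)
  i=6: ✓ (rhs at j=6)
  i=7: ✓ (rhs at j=7)

0, 1, 2, 3, 4, 5, 6, 7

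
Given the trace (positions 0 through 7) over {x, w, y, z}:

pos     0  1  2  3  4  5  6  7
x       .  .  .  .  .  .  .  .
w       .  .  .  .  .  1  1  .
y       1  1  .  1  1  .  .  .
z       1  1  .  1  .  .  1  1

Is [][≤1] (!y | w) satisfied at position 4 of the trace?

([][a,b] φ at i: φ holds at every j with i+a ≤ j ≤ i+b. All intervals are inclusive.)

No

Check (!y | w) at every j in [4,5]:
  j=4: false
  j=5: true
Fails at j=4 → formula fails.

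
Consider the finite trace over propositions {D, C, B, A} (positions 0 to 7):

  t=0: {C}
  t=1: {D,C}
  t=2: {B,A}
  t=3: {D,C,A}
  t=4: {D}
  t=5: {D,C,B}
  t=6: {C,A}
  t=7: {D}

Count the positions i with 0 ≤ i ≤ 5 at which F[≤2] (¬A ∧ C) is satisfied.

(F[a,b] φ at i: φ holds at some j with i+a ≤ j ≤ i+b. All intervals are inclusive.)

5

Evaluate at each i in [0,5]:
  i=0: ✓ (witness j=0)
  i=1: ✓ (witness j=1)
  i=2: ✗ (none in [2,4])
  i=3: ✓ (witness j=5)
  i=4: ✓ (witness j=5)
  i=5: ✓ (witness j=5)
Positions where it holds: {0, 1, 3, 4, 5} → 5.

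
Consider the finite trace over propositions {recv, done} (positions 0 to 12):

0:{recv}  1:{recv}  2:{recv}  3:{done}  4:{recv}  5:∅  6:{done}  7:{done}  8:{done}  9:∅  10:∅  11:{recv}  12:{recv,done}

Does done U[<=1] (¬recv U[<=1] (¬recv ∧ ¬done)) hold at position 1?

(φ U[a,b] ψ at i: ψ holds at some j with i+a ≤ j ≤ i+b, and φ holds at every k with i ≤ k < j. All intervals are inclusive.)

False

Need some j in [1,2] with (¬recv U[<=1] (¬recv ∧ ¬done)), and done at every k in [1,j-1].
  j=1: (¬recv U[<=1] (¬recv ∧ ¬done)) — fails.
  j=2: (¬recv U[<=1] (¬recv ∧ ¬done)) — fails.
No j in the window works → until fails.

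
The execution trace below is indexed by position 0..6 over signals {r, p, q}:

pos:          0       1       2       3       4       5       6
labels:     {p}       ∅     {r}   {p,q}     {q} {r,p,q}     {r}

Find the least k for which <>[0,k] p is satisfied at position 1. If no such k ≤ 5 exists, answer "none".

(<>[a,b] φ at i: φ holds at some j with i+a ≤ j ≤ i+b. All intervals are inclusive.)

2

Scan j = 1,2,… for p:
  j=1: fails
  j=2: fails
  j=3: holds
First hit at j=3, so smallest k = 3-1 = 2.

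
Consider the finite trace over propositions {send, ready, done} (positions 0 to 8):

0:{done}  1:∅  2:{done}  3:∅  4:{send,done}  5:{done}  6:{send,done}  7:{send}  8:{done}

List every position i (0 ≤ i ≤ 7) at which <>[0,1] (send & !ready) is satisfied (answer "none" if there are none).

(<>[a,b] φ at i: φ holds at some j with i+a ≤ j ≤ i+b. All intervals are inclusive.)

3, 4, 5, 6, 7

Evaluate at each i in [0,7]:
  i=0: ✗ (none in [0,1])
  i=1: ✗ (none in [1,2])
  i=2: ✗ (none in [2,3])
  i=3: ✓ (witness j=4)
  i=4: ✓ (witness j=4)
  i=5: ✓ (witness j=6)
  i=6: ✓ (witness j=6)
  i=7: ✓ (witness j=7)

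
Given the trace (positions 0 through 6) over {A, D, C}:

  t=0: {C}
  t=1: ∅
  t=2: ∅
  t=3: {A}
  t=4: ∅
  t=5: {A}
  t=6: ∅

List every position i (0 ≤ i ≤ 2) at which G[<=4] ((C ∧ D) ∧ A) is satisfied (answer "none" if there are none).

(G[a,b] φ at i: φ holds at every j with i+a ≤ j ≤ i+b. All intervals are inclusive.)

Evaluate at each i in [0,2]:
  i=0: ✗ (fails at j=0)
  i=1: ✗ (fails at j=1)
  i=2: ✗ (fails at j=2)

none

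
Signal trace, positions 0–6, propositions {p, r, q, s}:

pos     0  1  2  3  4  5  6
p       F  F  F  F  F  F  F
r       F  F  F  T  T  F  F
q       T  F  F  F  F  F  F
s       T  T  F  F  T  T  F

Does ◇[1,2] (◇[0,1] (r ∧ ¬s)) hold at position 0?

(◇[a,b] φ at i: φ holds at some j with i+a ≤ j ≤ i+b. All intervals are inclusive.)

Check ◇[0,1] (r ∧ ¬s) at each j in [1,2]:
  j=1: fails (none in [1,2])
  j=2: holds (witness at 3)
Found at j=2 → formula holds.

Yes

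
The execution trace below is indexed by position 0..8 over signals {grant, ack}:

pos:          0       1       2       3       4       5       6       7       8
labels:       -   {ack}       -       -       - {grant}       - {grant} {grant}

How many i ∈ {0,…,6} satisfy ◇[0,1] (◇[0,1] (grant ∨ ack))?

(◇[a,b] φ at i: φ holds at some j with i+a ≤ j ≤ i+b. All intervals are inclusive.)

Evaluate at each i in [0,6]:
  i=0: ✓ (witness j=0)
  i=1: ✓ (witness j=1)
  i=2: ✗ (none in [2,3])
  i=3: ✓ (witness j=4)
  i=4: ✓ (witness j=4)
  i=5: ✓ (witness j=5)
  i=6: ✓ (witness j=6)
Positions where it holds: {0, 1, 3, 4, 5, 6} → 6.

6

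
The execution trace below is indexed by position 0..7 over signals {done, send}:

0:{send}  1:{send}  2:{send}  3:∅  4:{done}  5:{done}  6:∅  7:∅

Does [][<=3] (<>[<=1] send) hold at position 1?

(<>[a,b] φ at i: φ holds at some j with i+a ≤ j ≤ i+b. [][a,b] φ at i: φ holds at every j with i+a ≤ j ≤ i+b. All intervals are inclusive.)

No

Check <>[<=1] send at every j in [1,4]:
  j=1: holds (witness at 1)
  j=2: holds (witness at 2)
  j=3: fails (none in [3,4])
  j=4: fails (none in [4,5])
Fails at j=3 → formula fails.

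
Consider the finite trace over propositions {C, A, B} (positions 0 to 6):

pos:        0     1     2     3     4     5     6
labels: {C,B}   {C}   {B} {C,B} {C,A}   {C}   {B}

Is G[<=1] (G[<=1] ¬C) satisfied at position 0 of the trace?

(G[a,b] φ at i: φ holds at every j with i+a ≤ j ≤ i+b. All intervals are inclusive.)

False

Check G[<=1] ¬C at every j in [0,1]:
  j=0: fails at 0
  j=1: fails at 1
Fails at j=0 → formula fails.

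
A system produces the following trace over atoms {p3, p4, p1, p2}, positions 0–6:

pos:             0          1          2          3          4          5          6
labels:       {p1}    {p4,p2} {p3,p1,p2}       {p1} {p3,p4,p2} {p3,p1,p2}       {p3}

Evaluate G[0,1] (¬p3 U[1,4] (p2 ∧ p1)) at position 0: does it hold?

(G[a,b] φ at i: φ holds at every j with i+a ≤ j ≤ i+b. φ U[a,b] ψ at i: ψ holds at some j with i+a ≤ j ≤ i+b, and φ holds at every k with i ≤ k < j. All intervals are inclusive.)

Holds

Check (¬p3 U[1,4] (p2 ∧ p1)) at every j in [0,1]:
  j=0: holds
  j=1: holds
All positions satisfy it → formula holds.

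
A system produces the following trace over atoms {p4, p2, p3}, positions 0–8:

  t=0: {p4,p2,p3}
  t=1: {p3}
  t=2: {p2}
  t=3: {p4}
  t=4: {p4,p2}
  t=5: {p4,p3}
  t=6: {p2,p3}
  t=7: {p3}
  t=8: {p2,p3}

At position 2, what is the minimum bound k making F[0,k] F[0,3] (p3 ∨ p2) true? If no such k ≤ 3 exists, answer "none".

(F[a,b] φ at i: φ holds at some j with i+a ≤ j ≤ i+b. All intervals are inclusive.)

Scan j = 2,3,… for F[0,3] (p3 ∨ p2):
  j=2: holds
First hit at j=2, so smallest k = 2-2 = 0.

0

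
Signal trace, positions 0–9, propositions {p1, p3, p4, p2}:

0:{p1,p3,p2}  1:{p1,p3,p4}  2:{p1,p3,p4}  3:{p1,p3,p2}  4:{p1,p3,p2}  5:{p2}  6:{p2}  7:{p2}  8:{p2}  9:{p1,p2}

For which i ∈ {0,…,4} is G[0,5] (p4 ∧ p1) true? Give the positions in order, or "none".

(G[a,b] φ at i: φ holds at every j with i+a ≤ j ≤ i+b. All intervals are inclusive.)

none

Evaluate at each i in [0,4]:
  i=0: ✗ (fails at j=0)
  i=1: ✗ (fails at j=3)
  i=2: ✗ (fails at j=3)
  i=3: ✗ (fails at j=3)
  i=4: ✗ (fails at j=4)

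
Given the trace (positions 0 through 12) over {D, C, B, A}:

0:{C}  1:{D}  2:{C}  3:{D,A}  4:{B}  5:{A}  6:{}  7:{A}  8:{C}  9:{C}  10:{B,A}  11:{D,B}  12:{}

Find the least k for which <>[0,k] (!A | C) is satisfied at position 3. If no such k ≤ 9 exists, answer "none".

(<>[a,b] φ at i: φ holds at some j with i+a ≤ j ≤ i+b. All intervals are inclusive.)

Scan j = 3,4,… for (!A | C):
  j=3: fails
  j=4: holds
First hit at j=4, so smallest k = 4-3 = 1.

1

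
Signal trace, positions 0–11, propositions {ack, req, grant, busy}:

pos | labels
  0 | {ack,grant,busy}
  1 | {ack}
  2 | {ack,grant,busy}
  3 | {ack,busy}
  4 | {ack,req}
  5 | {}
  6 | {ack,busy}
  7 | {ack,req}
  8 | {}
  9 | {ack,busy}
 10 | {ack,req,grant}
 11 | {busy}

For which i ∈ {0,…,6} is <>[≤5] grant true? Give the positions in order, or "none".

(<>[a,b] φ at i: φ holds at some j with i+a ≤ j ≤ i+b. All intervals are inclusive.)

0, 1, 2, 5, 6

Evaluate at each i in [0,6]:
  i=0: ✓ (witness j=0)
  i=1: ✓ (witness j=2)
  i=2: ✓ (witness j=2)
  i=3: ✗ (none in [3,8])
  i=4: ✗ (none in [4,9])
  i=5: ✓ (witness j=10)
  i=6: ✓ (witness j=10)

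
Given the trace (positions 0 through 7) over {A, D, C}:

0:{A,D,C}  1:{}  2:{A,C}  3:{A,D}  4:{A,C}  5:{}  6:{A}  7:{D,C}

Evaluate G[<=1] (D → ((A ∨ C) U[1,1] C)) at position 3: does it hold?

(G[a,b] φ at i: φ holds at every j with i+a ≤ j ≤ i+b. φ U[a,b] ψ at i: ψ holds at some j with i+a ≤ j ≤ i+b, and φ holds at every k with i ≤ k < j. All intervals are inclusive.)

True

Check (D → ((A ∨ C) U[1,1] C)) at every j in [3,4]:
  j=3: antecedent true; consequent holds → ✓
  j=4: antecedent false → ✓
All positions satisfy it → formula holds.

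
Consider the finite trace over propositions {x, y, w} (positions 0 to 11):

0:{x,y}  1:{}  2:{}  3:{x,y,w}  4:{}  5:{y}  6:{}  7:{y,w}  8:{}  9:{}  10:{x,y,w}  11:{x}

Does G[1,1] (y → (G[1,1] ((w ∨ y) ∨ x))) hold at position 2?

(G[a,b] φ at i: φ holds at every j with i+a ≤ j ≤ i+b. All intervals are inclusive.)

No

Check (y → (G[1,1] ((w ∨ y) ∨ x))) at every j in [3,3]:
  j=3: antecedent true; consequent fails at 4 → ✗
Fails at j=3 → formula fails.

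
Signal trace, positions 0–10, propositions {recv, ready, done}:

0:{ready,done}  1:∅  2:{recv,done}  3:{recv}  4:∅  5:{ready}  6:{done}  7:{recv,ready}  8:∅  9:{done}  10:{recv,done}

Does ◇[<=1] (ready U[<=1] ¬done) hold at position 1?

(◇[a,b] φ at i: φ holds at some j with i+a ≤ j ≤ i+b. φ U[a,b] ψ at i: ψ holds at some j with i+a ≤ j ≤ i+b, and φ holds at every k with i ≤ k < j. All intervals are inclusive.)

Yes

Check (ready U[<=1] ¬done) at each j in [1,2]:
  j=1: holds
  j=2: fails
Found at j=1 → formula holds.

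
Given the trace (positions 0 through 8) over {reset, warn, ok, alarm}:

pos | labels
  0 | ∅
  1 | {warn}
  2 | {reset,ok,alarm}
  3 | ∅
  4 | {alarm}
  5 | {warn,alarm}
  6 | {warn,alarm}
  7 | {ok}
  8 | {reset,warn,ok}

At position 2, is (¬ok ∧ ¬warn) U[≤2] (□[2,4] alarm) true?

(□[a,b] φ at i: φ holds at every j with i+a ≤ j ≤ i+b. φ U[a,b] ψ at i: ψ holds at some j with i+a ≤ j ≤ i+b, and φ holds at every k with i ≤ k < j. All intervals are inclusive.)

Need some j in [2,4] with □[2,4] alarm, and (¬ok ∧ ¬warn) at every k in [2,j-1].
  j=2: □[2,4] alarm holds; no prefix to check → satisfied.

True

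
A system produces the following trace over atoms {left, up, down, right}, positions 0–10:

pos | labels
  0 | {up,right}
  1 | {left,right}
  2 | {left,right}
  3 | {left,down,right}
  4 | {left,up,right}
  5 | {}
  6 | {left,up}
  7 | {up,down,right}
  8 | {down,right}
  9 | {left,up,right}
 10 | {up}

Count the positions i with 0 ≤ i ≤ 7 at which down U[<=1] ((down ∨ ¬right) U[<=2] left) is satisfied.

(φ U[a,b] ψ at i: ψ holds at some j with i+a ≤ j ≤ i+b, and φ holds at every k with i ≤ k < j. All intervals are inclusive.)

Evaluate at each i in [0,7]:
  i=0: ✗ (lhs fails at k=0 before rhs at j=1)
  i=1: ✓ (rhs at j=1)
  i=2: ✓ (rhs at j=2)
  i=3: ✓ (rhs at j=3)
  i=4: ✓ (rhs at j=4)
  i=5: ✓ (rhs at j=5)
  i=6: ✓ (rhs at j=6)
  i=7: ✓ (rhs at j=7)
Positions where it holds: {1, 2, 3, 4, 5, 6, 7} → 7.

7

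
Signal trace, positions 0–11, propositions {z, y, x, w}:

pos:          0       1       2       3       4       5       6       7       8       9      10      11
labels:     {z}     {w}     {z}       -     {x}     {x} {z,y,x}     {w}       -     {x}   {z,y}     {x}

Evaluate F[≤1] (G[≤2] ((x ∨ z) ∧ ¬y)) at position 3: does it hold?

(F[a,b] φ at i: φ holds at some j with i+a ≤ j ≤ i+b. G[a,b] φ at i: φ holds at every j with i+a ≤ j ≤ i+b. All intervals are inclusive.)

Check G[≤2] ((x ∨ z) ∧ ¬y) at each j in [3,4]:
  j=3: fails at 3
  j=4: fails at 6
No position in the window satisfies it → formula fails.

Does not hold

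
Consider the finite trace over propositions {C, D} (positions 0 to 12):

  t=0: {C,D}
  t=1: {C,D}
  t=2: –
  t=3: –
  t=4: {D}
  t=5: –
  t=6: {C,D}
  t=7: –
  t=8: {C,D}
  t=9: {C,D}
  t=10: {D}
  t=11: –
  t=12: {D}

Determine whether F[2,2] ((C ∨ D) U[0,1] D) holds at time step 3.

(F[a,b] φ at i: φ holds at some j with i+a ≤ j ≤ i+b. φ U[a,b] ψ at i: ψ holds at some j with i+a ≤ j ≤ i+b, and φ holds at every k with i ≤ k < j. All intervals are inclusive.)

Check ((C ∨ D) U[0,1] D) at each j in [5,5]:
  j=5: fails
No position in the window satisfies it → formula fails.

No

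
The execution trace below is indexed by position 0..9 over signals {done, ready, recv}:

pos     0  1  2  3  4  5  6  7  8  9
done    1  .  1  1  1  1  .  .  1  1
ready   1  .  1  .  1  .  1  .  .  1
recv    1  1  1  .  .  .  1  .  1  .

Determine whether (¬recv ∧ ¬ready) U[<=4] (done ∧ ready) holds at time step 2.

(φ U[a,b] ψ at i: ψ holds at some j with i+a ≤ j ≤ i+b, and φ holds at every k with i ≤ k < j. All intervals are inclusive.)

Holds

Need some j in [2,6] with (done ∧ ready), and (¬recv ∧ ¬ready) at every k in [2,j-1].
  j=2: (done ∧ ready) holds; no prefix to check → satisfied.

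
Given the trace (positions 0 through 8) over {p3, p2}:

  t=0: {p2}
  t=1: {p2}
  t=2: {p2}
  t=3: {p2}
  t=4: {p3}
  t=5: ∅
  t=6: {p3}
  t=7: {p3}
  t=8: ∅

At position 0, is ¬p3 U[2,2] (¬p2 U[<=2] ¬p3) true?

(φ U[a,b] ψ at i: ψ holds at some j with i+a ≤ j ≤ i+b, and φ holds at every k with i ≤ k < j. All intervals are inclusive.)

True

Need some j in [2,2] with (¬p2 U[<=2] ¬p3), and ¬p3 at every k in [0,j-1].
  j=2: (¬p2 U[<=2] ¬p3) holds; ¬p3 holds at every k in [0,1] → satisfied.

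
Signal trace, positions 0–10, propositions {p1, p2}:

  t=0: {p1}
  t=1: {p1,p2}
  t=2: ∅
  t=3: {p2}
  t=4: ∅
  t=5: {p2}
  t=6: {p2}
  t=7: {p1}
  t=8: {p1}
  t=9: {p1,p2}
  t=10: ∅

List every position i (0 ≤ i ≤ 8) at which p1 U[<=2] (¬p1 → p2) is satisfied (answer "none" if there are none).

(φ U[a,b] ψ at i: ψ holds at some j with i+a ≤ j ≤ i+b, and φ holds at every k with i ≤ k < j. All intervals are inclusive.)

Evaluate at each i in [0,8]:
  i=0: ✓ (rhs at j=0)
  i=1: ✓ (rhs at j=1)
  i=2: ✗ (lhs fails at k=2 before rhs at j=3)
  i=3: ✓ (rhs at j=3)
  i=4: ✗ (lhs fails at k=4 before rhs at j=5)
  i=5: ✓ (rhs at j=5)
  i=6: ✓ (rhs at j=6)
  i=7: ✓ (rhs at j=7)
  i=8: ✓ (rhs at j=8)

0, 1, 3, 5, 6, 7, 8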